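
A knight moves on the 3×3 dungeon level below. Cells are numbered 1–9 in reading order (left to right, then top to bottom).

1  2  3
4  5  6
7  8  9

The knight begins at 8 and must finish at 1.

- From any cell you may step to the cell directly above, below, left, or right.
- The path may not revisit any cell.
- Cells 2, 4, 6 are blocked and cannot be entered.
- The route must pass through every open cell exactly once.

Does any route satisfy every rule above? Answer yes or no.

Cell 5 has only one open neighbour but is neither the start nor the goal, so a Hamiltonian route would have to both enter and leave it through the same neighbour — impossible without revisiting.

no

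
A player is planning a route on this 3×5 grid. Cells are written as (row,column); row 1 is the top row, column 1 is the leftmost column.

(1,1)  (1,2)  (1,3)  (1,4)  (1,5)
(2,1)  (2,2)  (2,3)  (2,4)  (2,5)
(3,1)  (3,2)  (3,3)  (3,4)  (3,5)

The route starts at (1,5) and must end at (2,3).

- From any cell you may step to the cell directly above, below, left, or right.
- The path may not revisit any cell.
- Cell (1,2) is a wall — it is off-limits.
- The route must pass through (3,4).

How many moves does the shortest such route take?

Any route passes through (3,4) somewhere between (1,5) and (2,3). Summing Manhattan distances along the two legs ((1,5) → (3,4) → (2,3)) gives a lower bound of 3 + 2 = 5 moves.
A route of 5 moves achieves this: (1,5) → (2,5) → (3,5) → (3,4) → (2,4) → (2,3).
Since 5 matches the lower bound, it is optimal.

5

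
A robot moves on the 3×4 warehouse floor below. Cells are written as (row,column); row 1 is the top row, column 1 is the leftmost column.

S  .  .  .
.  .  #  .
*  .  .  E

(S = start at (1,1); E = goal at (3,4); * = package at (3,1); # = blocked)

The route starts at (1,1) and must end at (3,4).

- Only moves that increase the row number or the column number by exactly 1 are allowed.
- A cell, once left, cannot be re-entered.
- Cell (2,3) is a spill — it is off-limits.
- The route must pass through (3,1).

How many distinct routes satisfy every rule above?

A right/down-only route from (1,1) to (3,4) makes exactly 2 down-moves and 3 right-moves in some order.
With no other constraints that would be C(5,2) = 10 routes.
Split at (3,1) and multiply the segment counts (each segment already excludes blocked cells): (1,1)→(3,1): 1; (3,1)→(3,4): 1; product = 1.
That gives 1 route.

1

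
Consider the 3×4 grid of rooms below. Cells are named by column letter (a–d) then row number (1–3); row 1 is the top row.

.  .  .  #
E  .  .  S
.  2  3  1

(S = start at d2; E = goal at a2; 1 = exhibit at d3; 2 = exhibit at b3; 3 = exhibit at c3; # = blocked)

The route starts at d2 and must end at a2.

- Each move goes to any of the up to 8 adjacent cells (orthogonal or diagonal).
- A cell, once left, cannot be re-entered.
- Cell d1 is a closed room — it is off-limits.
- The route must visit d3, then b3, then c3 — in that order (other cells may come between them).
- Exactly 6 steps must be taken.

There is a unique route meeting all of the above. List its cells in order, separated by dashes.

The waypoints must appear in the order d3, b3, c3, with no cell reused.
Route from d2: down 1 to d3, up-left 1 to c2, down-left 1 to b3, right 1 to c3, up-left 1 to b2, left 1 to a2 — 6 moves in all.
Check: order respected (1 at step 1, 2 at step 3, 3 at step 4); 6 moves as required.

d2 - d3 - c2 - b3 - c3 - b2 - a2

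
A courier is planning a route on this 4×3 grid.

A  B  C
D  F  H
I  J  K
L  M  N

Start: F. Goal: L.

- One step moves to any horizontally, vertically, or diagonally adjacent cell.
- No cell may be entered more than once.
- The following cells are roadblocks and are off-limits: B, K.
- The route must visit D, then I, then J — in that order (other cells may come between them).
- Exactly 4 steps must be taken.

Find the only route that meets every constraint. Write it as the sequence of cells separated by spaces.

The waypoints must appear in the order D, I, J, with no cell reused.
Route from F: left to D, down to I, right to J, down-left to L — 4 moves in all.
Check: order respected (D at step 1, I at step 2, J at step 3); 4 moves as required.

F D I J L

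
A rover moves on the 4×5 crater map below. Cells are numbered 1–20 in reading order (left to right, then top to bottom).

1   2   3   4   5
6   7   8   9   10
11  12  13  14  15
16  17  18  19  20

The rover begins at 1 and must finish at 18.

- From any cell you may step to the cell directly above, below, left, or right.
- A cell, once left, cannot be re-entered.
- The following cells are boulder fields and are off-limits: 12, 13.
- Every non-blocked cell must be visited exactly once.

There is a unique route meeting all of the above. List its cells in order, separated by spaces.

Need to visit all 18 open cells exactly once, starting at 1 and ending at 18.
Route from 1: right 4 to 5, down 3 to 20, left 1 to 19, up 2 to 9, left 3 to 6, down 2 to 16, right 2 to 18 — 17 moves in all.
Check: all 18 open cells covered.

1 2 3 4 5 10 15 20 19 14 9 8 7 6 11 16 17 18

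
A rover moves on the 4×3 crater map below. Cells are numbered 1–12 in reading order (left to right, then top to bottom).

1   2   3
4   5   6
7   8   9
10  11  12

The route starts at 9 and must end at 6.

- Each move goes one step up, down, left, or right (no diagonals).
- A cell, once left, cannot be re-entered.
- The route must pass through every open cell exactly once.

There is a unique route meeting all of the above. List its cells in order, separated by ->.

Need to visit all 12 open cells exactly once, starting at 9 and ending at 6.
Route from 9: down to 12, 2× left (reaching 10), up to 7, right to 8, up to 5, left to 4, up to 1, 2× right (reaching 3), down to 6 — 11 moves in all.
Check: all 12 open cells covered.

9 -> 12 -> 11 -> 10 -> 7 -> 8 -> 5 -> 4 -> 1 -> 2 -> 3 -> 6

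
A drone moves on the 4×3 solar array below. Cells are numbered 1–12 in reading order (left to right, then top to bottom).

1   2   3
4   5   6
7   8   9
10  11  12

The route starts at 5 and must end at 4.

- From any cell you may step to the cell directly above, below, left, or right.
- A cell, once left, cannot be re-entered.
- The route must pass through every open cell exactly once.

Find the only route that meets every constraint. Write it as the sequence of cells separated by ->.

5 -> 8 -> 7 -> 10 -> 11 -> 12 -> 9 -> 6 -> 3 -> 2 -> 1 -> 4

Need to visit all 12 open cells exactly once, starting at 5 and ending at 4.
Cell 1 has only two open neighbours (4 and 2), so the path must pass straight through it: one of those is the cell it's entered from and the other is where it exits.
Route from 5: down 1 to 8, left 1 to 7, down 1 to 10, right 2 to 12, up 3 to 3, left 2 to 1, down 1 to 4 — 11 moves in all.
Check: all 12 open cells covered.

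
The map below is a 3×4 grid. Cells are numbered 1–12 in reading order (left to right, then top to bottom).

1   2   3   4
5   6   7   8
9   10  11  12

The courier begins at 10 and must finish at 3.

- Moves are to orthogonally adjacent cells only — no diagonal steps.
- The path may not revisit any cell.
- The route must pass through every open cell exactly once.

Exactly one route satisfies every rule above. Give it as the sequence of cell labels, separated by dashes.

10 - 9 - 5 - 1 - 2 - 6 - 7 - 11 - 12 - 8 - 4 - 3

Need to visit all 12 open cells exactly once, starting at 10 and ending at 3.
Cell 1 has only two open neighbours (5 and 2), so the path must pass straight through it: one of those is the cell it's entered from and the other is where it exits.
Route from 10: left 1 to 9, up 2 to 1, right 1 to 2, down 1 to 6, right 1 to 7, down 1 to 11, right 1 to 12, up 2 to 4, left 1 to 3 — 11 moves in all.
Check: all 12 open cells covered.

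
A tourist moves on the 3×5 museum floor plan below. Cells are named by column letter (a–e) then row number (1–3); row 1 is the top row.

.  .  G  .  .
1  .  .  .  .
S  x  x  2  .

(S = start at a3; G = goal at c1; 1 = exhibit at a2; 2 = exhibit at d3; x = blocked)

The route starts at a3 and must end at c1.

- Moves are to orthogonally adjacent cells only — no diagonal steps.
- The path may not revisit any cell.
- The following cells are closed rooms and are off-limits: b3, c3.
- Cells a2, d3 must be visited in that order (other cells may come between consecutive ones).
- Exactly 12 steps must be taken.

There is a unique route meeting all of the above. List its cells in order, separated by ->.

The waypoints must appear in the order a2, d3, with no cell reused.
Route from a3: up 2 to a1, right 1 to b1, down 1 to b2, right 2 to d2, down 1 to d3, right 1 to e3, up 2 to e1, left 2 to c1 — 12 moves in all.
Check: order respected (1 at step 1, 2 at step 7); 12 moves as required.

a3 -> a2 -> a1 -> b1 -> b2 -> c2 -> d2 -> d3 -> e3 -> e2 -> e1 -> d1 -> c1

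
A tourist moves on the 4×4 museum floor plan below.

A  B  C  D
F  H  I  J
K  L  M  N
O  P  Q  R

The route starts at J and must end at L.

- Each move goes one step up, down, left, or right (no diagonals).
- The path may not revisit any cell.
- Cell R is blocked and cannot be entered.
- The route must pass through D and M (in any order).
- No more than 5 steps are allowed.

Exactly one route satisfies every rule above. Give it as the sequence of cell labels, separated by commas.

Any route must reach D and M and still end at L within 5 moves, so the order of the required stops is forced.
Route from J: up to D, left to C, 2× down (reaching M), left to L — 5 moves in all.
Check: all required cells visited; 5 ≤ 5 moves.

J, D, C, I, M, L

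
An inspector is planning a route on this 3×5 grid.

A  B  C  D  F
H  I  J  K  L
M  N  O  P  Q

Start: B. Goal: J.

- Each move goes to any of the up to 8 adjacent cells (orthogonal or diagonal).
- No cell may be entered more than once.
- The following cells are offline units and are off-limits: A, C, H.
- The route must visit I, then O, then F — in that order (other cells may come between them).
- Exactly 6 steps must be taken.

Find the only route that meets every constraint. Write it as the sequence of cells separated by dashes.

The waypoints must appear in the order I, O, F, with no cell reused.
Route from B: down to I, down-right to O, 2× up-right (reaching F), left to D, down-left to J — 6 moves in all.
Check: order respected (I at step 1, O at step 2, F at step 4); 6 moves as required.

B - I - O - K - F - D - J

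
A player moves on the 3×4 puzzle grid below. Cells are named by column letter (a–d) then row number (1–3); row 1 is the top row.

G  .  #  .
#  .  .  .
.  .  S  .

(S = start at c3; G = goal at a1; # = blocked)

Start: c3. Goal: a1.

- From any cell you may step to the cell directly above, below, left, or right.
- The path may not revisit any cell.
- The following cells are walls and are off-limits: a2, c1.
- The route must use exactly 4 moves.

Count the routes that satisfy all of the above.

Need simple routes of exactly 4 moves from c3 to a1 (Manhattan distance 4, so 0 moves are spent on a detour and 0 undoing it).
Enumerating: c3 c2 b2 b1 a1 | c3 b3 b2 b1 a1.
That gives 2 routes.

2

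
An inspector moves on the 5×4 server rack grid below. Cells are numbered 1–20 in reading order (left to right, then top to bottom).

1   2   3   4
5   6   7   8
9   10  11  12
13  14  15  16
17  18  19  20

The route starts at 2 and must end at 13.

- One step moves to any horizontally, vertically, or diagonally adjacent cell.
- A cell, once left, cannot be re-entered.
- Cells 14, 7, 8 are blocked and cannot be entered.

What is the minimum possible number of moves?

With diagonal moves allowed, the Chebyshev distance max(|Δrow|,|Δcol|) from 2 to 13 is 3, so at least 3 moves are needed.
A route of 3 moves achieves this: 2 → 5 → 9 → 13.
Since 3 matches the lower bound, it is optimal.

3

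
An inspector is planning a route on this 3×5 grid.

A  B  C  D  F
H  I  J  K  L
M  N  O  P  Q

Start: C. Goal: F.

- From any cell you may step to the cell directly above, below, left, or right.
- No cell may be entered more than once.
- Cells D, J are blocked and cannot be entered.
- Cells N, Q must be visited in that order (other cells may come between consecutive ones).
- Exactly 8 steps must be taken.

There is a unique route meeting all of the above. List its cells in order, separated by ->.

The waypoints must appear in the order N, Q, with no cell reused.
Route from C: left 1 to B, down 2 to N, right 3 to Q, up 2 to F — 8 moves in all.
Check: order respected (N at step 3, Q at step 6); 8 moves as required.

C -> B -> I -> N -> O -> P -> Q -> L -> F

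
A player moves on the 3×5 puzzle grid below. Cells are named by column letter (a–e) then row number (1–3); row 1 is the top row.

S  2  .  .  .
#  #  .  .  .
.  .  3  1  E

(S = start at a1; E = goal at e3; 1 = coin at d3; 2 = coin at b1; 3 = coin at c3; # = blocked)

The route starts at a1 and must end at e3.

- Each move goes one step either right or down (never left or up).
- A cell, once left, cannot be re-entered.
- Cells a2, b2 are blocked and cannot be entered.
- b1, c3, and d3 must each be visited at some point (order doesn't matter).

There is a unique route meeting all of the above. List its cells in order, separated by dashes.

a1 - b1 - c1 - c2 - c3 - d3 - e3

Moves only go right or down, so the column and row indices never decrease.
Route from a1: 2× right (reaching c1), 2× down (reaching c3), 2× right (reaching e3) — 6 moves in all.
Check: all required cells visited.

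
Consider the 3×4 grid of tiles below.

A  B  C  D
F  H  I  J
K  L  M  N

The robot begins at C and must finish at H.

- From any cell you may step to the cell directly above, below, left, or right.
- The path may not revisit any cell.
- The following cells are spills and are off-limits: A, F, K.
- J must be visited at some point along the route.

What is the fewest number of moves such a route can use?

Any route passes through J somewhere between C and H. Summing Manhattan distances along the two legs (C → J → H) gives a lower bound of 2 + 2 = 4 moves.
A route of 4 moves achieves this: C → D → J → I → H.
Since 4 matches the lower bound, it is optimal.

4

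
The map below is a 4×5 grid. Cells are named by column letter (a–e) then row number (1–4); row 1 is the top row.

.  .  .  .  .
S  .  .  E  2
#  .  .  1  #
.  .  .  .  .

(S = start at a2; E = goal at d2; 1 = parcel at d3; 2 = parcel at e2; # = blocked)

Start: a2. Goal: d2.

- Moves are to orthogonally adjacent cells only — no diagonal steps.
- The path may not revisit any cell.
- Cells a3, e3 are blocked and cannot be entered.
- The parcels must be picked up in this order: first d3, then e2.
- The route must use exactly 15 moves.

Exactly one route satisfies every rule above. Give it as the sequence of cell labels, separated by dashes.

a2 - a1 - b1 - b2 - b3 - b4 - c4 - d4 - d3 - c3 - c2 - c1 - d1 - e1 - e2 - d2

The waypoints must appear in the order d3, e2, with no cell reused.
Route from a2: up to a1, right to b1, 3× down (reaching b4), 2× right (reaching d4), up to d3, left to c3, 2× up (reaching c1), 2× right (reaching e1), down to e2, left to d2 — 15 moves in all.
Check: order respected (1 at step 8, 2 at step 14); 15 moves as required.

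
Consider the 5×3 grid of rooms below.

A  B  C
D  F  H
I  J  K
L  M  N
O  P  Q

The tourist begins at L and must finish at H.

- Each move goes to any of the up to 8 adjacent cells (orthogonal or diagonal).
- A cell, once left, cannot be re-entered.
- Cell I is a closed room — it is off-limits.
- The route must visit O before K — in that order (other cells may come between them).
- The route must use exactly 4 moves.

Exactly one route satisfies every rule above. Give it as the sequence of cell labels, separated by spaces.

The waypoints must appear in the order O, K, with no cell reused.
Route from L: down to O, 2× up-right (reaching K), up to H — 4 moves in all.
Check: order respected (O at step 1, K at step 3); 4 moves as required.

L O M K H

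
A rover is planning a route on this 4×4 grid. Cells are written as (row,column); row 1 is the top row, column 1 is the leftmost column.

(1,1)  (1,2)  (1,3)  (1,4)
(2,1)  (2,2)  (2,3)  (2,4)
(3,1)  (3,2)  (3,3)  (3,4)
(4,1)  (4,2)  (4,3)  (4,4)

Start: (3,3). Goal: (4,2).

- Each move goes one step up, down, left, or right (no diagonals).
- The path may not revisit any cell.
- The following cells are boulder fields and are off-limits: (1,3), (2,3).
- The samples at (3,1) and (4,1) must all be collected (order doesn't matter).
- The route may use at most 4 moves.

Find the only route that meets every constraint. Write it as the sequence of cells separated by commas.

Any route must reach (3,1) and (4,1) and still end at (4,2) within 4 moves, so the order of the required stops is forced.
Route from (3,3): left 2 to (3,1), down 1 to (4,1), right 1 to (4,2) — 4 moves in all.
Check: all required cells visited; 4 ≤ 4 moves.

(3,3), (3,2), (3,1), (4,1), (4,2)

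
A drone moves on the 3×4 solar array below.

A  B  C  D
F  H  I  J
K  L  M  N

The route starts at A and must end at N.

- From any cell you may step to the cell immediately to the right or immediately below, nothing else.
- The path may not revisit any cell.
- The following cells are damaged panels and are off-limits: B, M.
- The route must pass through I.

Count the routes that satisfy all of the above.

A right/down-only route from A to N makes exactly 2 down-moves and 3 right-moves in some order.
With no other constraints that would be C(5,2) = 10 routes.
Split at I and multiply the segment counts (each segment already excludes blocked cells): A→I: 1; I→N: 1; product = 1.
That gives 1 route.

1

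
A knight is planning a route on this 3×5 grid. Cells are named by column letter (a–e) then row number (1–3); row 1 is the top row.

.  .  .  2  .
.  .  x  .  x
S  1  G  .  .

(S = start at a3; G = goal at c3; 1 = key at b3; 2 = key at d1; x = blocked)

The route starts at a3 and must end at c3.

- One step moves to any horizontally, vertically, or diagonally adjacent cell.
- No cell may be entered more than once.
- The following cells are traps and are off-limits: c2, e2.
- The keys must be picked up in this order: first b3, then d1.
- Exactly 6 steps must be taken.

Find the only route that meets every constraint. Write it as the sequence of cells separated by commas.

The waypoints must appear in the order b3, d1, with no cell reused.
Route from a3: right to b3, up to b2, up-right to c1, right to d1, down to d2, down-left to c3 — 6 moves in all.
Check: order respected (1 at step 1, 2 at step 4); 6 moves as required.

a3, b3, b2, c1, d1, d2, c3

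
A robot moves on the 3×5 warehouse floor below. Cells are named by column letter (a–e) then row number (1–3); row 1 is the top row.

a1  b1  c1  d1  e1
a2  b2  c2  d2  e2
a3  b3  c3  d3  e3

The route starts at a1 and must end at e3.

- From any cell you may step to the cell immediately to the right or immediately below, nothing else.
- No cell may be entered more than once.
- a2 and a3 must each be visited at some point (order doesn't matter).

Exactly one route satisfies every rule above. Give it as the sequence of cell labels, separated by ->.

Moves only go right or down, so the column and row indices never decrease.
Route from a1: down 2 to a3, right 4 to e3 — 6 moves in all.
Check: all required cells visited.

a1 -> a2 -> a3 -> b3 -> c3 -> d3 -> e3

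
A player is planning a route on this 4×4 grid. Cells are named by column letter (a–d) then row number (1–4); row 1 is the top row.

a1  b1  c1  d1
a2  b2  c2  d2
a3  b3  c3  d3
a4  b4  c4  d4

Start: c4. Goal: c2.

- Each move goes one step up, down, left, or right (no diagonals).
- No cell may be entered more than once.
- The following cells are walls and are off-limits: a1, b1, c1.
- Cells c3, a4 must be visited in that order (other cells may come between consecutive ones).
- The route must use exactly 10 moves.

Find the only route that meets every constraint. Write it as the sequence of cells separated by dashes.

c4 - d4 - d3 - c3 - b3 - b4 - a4 - a3 - a2 - b2 - c2

The waypoints must appear in the order c3, a4, with no cell reused.
Route from c4: right to d4, up to d3, 2× left (reaching b3), down to b4, left to a4, 2× up (reaching a2), 2× right (reaching c2) — 10 moves in all.
Check: order respected (c3 at step 3, a4 at step 6); 10 moves as required.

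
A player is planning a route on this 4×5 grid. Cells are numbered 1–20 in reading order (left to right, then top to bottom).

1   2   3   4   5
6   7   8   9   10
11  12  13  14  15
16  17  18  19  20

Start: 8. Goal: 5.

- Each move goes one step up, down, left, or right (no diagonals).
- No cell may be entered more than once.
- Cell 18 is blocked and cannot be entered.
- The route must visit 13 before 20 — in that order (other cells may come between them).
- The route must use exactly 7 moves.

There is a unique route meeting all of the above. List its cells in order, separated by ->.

The waypoints must appear in the order 13, 20, with no cell reused.
Route from 8: down 1 to 13, right 1 to 14, down 1 to 19, right 1 to 20, up 3 to 5 — 7 moves in all.
Check: order respected (13 at step 1, 20 at step 4); 7 moves as required.

8 -> 13 -> 14 -> 19 -> 20 -> 15 -> 10 -> 5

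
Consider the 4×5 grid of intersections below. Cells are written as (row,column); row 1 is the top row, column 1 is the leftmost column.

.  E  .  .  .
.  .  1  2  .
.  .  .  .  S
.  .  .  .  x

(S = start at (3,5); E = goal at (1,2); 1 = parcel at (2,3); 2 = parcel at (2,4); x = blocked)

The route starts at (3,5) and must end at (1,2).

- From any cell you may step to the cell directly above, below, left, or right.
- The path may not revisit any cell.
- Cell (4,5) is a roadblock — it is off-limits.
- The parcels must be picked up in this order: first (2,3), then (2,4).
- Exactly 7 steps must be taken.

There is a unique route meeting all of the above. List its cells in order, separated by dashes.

(3,5) - (3,4) - (3,3) - (2,3) - (2,4) - (1,4) - (1,3) - (1,2)

The waypoints must appear in the order (2,3), (2,4), with no cell reused.
Route from (3,5): 2× left (reaching (3,3)), up to (2,3), right to (2,4), up to (1,4), 2× left (reaching (1,2)) — 7 moves in all.
Check: order respected (1 at step 3, 2 at step 4); 7 moves as required.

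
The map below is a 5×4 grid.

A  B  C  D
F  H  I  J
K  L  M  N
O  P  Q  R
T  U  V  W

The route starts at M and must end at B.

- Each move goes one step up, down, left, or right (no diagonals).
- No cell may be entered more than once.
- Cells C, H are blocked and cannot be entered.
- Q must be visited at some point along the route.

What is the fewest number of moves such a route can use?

Any route passes through Q somewhere between M and B. Summing Manhattan distances along the two legs (M → Q → B) gives a lower bound of 1 + 4 = 5 moves.
That bound ignores the blocked cells. Measuring each leg by the fewest moves that actually steer around them (M→Q: 1; Q→B: 6) raises the lower bound to 7.
A route of 7 moves exists: M → Q → P → L → K → F → A → B.
Since 7 matches that lower bound, it is optimal.

7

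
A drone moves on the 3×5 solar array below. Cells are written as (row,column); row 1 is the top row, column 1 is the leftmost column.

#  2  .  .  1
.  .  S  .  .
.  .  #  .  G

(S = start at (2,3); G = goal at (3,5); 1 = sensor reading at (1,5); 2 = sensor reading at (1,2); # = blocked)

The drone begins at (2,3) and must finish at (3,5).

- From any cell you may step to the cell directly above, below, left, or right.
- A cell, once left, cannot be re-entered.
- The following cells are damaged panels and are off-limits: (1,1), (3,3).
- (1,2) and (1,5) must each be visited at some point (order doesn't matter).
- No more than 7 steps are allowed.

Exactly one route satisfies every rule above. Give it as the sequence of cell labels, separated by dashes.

(2,3) - (2,2) - (1,2) - (1,3) - (1,4) - (1,5) - (2,5) - (3,5)

Any route must reach (1,2) and (1,5) and still end at (3,5) within 7 moves, so the order of the required stops is forced.
Route from (2,3): left 1 to (2,2), up 1 to (1,2), right 3 to (1,5), down 2 to (3,5) — 7 moves in all.
Check: all required cells visited; 7 ≤ 7 moves.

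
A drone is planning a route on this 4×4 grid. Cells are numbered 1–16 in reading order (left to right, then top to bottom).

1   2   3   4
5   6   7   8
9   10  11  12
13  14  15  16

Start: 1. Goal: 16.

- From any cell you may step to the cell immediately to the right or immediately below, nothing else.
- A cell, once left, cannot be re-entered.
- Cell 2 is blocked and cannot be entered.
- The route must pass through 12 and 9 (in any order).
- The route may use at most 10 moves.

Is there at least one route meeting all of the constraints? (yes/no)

yes

One route that works: 1 → 5 → 9 → 10 → 11 → 12 → 16.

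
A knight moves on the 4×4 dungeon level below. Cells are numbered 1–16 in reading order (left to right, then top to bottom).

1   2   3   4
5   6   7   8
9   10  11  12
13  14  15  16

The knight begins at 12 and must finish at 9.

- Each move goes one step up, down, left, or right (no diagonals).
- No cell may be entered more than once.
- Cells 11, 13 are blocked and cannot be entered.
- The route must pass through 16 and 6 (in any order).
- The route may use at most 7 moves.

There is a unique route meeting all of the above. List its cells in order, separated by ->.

12 -> 16 -> 15 -> 14 -> 10 -> 6 -> 5 -> 9

The budget equals the shortest possible length, so every move has to be on a shortest route through the required cells.
Route from 12: down 1 to 16, left 2 to 14, up 2 to 6, left 1 to 5, down 1 to 9 — 7 moves in all.
Check: all required cells visited; 7 ≤ 7 moves.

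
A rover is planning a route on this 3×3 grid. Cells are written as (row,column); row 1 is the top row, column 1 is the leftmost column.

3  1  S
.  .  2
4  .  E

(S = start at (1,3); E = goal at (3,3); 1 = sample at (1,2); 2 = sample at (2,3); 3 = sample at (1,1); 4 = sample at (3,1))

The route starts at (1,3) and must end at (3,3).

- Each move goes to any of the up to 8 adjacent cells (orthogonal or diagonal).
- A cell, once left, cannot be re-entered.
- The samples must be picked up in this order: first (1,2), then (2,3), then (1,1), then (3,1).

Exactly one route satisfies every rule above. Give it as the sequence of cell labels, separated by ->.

(1,3) -> (1,2) -> (2,3) -> (2,2) -> (1,1) -> (2,1) -> (3,1) -> (3,2) -> (3,3)

The waypoints must appear in the order (1,2), (2,3), (1,1), (3,1), with no cell reused.
Route from (1,3): left to (1,2), down-right to (2,3), left to (2,2), up-left to (1,1), 2× down (reaching (3,1)), 2× right (reaching (3,3)) — 8 moves in all.
Check: order respected (1 at step 1, 2 at step 2, 3 at step 4, 4 at step 6).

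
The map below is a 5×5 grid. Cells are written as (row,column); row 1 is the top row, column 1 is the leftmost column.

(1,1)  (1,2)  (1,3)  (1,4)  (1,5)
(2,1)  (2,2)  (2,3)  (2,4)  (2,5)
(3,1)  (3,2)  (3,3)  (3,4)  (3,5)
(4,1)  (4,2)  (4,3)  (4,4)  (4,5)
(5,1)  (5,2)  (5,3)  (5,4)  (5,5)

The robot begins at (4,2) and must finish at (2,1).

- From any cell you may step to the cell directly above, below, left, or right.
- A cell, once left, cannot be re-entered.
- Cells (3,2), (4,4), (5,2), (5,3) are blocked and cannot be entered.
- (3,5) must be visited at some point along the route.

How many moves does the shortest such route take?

9

Any route passes through (3,5) somewhere between (4,2) and (2,1). Summing Manhattan distances along the two legs ((4,2) → (3,5) → (2,1)) gives a lower bound of 4 + 5 = 9 moves.
A route of 9 moves achieves this: (4,2) → (4,3) → (3,3) → (3,4) → (3,5) → (2,5) → (2,4) → (2,3) → (2,2) → (2,1).
Since 9 matches the lower bound, it is optimal.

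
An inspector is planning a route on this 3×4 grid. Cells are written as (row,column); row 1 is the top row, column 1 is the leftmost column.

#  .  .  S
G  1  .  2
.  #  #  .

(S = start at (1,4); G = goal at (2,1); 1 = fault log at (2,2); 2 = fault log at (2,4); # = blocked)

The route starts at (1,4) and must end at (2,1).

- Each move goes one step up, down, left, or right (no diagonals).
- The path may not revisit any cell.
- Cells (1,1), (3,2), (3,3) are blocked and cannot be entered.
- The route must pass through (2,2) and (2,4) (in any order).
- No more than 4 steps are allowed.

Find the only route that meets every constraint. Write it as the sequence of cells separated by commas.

(1,4), (2,4), (2,3), (2,2), (2,1)

Any route must reach (2,2) and (2,4) and still end at (2,1) within 4 moves, so the order of the required stops is forced.
Route from (1,4): down 1 to (2,4), left 3 to (2,1) — 4 moves in all.
Check: all required cells visited; 4 ≤ 4 moves.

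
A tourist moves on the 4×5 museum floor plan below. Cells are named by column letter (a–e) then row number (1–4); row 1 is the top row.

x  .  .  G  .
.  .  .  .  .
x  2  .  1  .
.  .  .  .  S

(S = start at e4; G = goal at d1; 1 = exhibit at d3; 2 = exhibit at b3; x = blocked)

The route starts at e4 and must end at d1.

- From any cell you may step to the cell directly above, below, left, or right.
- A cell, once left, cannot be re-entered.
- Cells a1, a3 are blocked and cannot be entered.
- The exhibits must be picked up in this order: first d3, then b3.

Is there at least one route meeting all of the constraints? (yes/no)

One route that works: e4 → e3 → d3 → c3 → b3 → b2 → b1 → c1 → d1.

yes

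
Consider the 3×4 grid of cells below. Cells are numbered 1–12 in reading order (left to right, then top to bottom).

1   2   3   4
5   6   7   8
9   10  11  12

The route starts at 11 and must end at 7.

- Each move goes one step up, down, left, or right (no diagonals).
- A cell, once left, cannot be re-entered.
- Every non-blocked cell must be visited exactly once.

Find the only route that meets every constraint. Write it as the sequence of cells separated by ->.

Need to visit all 12 open cells exactly once, starting at 11 and ending at 7.
Route from 11: right 1 to 12, up 2 to 4, left 3 to 1, down 2 to 9, right 1 to 10, up 1 to 6, right 1 to 7 — 11 moves in all.
Check: all 12 open cells covered.

11 -> 12 -> 8 -> 4 -> 3 -> 2 -> 1 -> 5 -> 9 -> 10 -> 6 -> 7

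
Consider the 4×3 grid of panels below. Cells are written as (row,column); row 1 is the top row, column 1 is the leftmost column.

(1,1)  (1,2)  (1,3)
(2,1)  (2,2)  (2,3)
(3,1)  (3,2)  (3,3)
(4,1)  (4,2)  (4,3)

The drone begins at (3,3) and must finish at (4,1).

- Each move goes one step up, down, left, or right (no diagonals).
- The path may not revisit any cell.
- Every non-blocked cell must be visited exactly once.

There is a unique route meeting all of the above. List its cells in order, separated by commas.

(3,3), (4,3), (4,2), (3,2), (2,2), (2,3), (1,3), (1,2), (1,1), (2,1), (3,1), (4,1)

Need to visit all 12 open cells exactly once, starting at (3,3) and ending at (4,1).
Cell (4,3) has only two open neighbours ((3,3) and (4,2)), so the path must pass straight through it: one of those is the cell it's entered from and the other is where it exits.
Route from (3,3): down 1 to (4,3), left 1 to (4,2), up 2 to (2,2), right 1 to (2,3), up 1 to (1,3), left 2 to (1,1), down 3 to (4,1) — 11 moves in all.
Check: all 12 open cells covered.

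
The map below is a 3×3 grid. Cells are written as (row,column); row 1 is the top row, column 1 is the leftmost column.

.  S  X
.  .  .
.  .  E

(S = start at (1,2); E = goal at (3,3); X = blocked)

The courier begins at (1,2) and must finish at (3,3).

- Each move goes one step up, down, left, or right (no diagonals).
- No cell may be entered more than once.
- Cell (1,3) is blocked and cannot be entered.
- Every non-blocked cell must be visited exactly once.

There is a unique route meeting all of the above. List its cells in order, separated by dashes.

Need to visit all 8 open cells exactly once, starting at (1,2) and ending at (3,3).
Cell (1,1) has only two open neighbours ((2,1) and (1,2)), so the path must pass straight through it: one of those is the cell it's entered from and the other is where it exits.
Route from (1,2): left 1 to (1,1), down 2 to (3,1), right 1 to (3,2), up 1 to (2,2), right 1 to (2,3), down 1 to (3,3) — 7 moves in all.
Check: all 8 open cells covered.

(1,2) - (1,1) - (2,1) - (3,1) - (3,2) - (2,2) - (2,3) - (3,3)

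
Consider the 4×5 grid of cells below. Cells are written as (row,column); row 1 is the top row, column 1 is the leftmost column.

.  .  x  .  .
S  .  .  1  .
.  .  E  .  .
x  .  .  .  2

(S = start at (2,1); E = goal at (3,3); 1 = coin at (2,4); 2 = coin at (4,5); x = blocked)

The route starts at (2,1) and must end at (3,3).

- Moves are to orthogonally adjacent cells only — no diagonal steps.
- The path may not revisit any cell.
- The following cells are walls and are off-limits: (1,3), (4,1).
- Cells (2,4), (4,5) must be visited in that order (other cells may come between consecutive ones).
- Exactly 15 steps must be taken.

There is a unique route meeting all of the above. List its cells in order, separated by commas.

The waypoints must appear in the order (2,4), (4,5), with no cell reused.
Route from (2,1): up 1 to (1,1), right 1 to (1,2), down 1 to (2,2), right 2 to (2,4), up 1 to (1,4), right 1 to (1,5), down 3 to (4,5), left 3 to (4,2), up 1 to (3,2), right 1 to (3,3) — 15 moves in all.
Check: order respected (1 at step 5, 2 at step 10); 15 moves as required.

(2,1), (1,1), (1,2), (2,2), (2,3), (2,4), (1,4), (1,5), (2,5), (3,5), (4,5), (4,4), (4,3), (4,2), (3,2), (3,3)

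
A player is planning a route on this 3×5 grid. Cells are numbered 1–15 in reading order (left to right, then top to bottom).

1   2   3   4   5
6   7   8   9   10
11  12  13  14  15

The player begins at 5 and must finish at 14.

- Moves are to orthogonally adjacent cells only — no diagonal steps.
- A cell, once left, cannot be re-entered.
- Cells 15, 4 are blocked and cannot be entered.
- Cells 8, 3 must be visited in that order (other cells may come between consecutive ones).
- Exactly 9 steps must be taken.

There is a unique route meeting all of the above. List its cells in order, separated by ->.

The waypoints must appear in the order 8, 3, with no cell reused.
Route from 5: down to 10, 2× left (reaching 8), up to 3, left to 2, 2× down (reaching 12), 2× right (reaching 14) — 9 moves in all.
Check: order respected (8 at step 3, 3 at step 4); 9 moves as required.

5 -> 10 -> 9 -> 8 -> 3 -> 2 -> 7 -> 12 -> 13 -> 14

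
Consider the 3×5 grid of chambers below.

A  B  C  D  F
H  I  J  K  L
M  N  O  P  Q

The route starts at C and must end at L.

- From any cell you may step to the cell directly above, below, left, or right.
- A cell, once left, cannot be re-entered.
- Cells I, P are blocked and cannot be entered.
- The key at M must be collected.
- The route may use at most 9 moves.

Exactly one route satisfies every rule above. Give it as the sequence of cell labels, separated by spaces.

Any route must reach M and still end at L within 9 moves, so the order of the required stops is forced.
Route from C: left 2 to A, down 2 to M, right 2 to O, up 1 to J, right 2 to L — 9 moves in all.
Check: all required cells visited; 9 ≤ 9 moves.

C B A H M N O J K L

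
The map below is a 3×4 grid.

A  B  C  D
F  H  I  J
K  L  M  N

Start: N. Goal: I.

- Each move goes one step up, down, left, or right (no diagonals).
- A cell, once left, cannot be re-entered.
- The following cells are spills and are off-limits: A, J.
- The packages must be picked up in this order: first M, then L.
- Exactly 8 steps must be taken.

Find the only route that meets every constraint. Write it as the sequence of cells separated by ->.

The waypoints must appear in the order M, L, with no cell reused.
Route from N: 3× left (reaching K), up to F, right to H, up to B, right to C, down to I — 8 moves in all.
Check: order respected (M at step 1, L at step 2); 8 moves as required.

N -> M -> L -> K -> F -> H -> B -> C -> I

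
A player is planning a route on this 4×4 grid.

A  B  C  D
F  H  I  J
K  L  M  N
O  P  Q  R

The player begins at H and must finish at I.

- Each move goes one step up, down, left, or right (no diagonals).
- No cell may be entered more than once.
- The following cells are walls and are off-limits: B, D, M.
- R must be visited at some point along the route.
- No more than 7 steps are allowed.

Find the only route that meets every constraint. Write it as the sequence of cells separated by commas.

H, L, P, Q, R, N, J, I

The 7-move cap with required stops at R leaves no slack for detours.
Route from H: 2× down (reaching P), 2× right (reaching R), 2× up (reaching J), left to I — 7 moves in all.
Check: all required cells visited; 7 ≤ 7 moves.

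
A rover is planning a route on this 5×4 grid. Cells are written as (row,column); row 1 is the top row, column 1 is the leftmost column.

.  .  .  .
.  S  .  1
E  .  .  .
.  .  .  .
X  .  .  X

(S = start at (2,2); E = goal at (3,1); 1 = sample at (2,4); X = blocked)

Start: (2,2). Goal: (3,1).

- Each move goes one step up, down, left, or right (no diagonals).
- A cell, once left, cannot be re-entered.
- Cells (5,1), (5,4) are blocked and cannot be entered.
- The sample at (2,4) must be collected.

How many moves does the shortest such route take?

Any route passes through (2,4) somewhere between (2,2) and (3,1). Summing Manhattan distances along the two legs ((2,2) → (2,4) → (3,1)) gives a lower bound of 2 + 4 = 6 moves.
A route of 6 moves achieves this: (2,2) → (2,3) → (2,4) → (3,4) → (3,3) → (3,2) → (3,1).
Since 6 matches the lower bound, it is optimal.

6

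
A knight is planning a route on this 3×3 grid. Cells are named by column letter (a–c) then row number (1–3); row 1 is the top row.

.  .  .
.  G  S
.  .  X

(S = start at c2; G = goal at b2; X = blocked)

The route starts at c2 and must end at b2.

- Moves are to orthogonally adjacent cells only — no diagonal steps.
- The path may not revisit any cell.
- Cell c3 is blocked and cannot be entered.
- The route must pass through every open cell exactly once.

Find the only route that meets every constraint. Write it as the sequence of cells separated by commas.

c2, c1, b1, a1, a2, a3, b3, b2

Need to visit all 8 open cells exactly once, starting at c2 and ending at b2.
Cell c1 has only two open neighbours (c2 and b1), so the path must pass straight through it: one of those is the cell it's entered from and the other is where it exits.
Route from c2: up to c1, 2× left (reaching a1), 2× down (reaching a3), right to b3, up to b2 — 7 moves in all.
Check: all 8 open cells covered.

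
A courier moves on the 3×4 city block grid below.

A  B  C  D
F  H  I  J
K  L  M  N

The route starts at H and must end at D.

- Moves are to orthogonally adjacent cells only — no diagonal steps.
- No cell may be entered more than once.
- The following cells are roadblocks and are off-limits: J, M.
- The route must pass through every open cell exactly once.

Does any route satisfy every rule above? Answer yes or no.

Colour the cells like a checkerboard: each orthogonal step flips colour, so a Hamiltonian route alternates colours. Here there are 4 cells of one colour and 6 of the other, with start on the opposite colour to the goal — the counts and endpoints can't be arranged into an alternating sequence of length 10, so no Hamiltonian route exists.

no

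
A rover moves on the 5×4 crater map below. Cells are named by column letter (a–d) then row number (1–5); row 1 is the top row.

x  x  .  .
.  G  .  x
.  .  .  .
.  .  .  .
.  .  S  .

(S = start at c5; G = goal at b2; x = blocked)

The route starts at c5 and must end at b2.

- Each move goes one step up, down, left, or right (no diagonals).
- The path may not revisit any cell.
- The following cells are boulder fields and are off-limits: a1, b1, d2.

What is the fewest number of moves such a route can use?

4

The Manhattan distance from c5 to b2 is |5−2| + |3−2| = 4, so at least 4 moves are needed.
A route of 4 moves achieves this: c5 → c4 → c3 → c2 → b2.
Since 4 matches the lower bound, it is optimal.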